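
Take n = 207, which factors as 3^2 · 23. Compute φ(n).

132

φ(207) = 207 · (1 − 1/3) · (1 − 1/23)
       = 207 · 44/69 = 132.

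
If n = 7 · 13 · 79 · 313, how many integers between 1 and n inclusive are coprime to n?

φ(7) = 7 − 1 = 6.
φ(13) = 13 − 1 = 12.
φ(79) = 79 − 1 = 78.
φ(313) = 313 − 1 = 312.
Multiply: 6 · 12 · 78 · 312 = 1752192.

1752192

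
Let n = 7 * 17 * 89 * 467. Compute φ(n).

3936768

φ(7) = 7 − 1 = 6.
φ(17) = 17 − 1 = 16.
φ(89) = 89 − 1 = 88.
φ(467) = 467 − 1 = 466.
Multiply: 6 · 16 · 88 · 466 = 3936768.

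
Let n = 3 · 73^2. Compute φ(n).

φ(15987) = 15987 · (1 − 1/3) · (1 − 1/73)
       = 15987 · 144/219 = 10512.

10512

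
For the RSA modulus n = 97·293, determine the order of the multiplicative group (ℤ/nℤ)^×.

28032

φ(97) = 97 − 1 = 96.
φ(293) = 293 − 1 = 292.
Multiply: 96 · 292 = 28032.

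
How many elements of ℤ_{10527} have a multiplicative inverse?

6160

10527 = 3 × 11^2 × 29.
φ(10527) = 10527 · (1 − 1/3) · (1 − 1/11) · (1 − 1/29)
       = 10527 · 560/957 = 6160.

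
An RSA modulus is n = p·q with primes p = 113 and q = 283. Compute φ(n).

φ(113) = 113 − 1 = 112.
φ(283) = 283 − 1 = 282.
φ(31979) = 112 × 282 = 31584.

31584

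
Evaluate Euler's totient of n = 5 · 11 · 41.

1600

φ(5) = 5 − 1 = 4.
φ(11) = 11 − 1 = 10.
φ(41) = 41 − 1 = 40.
φ(2255) = 4 × 10 × 40 = 1600.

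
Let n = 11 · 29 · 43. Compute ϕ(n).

11760

φ(13717) = 13717 · (1 − 1/11) · (1 − 1/29) · (1 − 1/43)
       = 13717 · 11760/13717 = 11760.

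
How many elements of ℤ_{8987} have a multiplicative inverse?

7560

Prime factorization: 8987 = 11 * 19 * 43.
φ(8987) = 8987 · (1 − 1/11) · (1 − 1/19) · (1 − 1/43)
       = 8987 · 7560/8987 = 7560.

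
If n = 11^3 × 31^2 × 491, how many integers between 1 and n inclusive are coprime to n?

551397000

φ(11^3) = 11^3 − 11^2 = 1331 − 121 = 1210.
φ(31^2) = 31^2 − 31^1 = 961 − 31 = 930.
φ(491) = 491 − 1 = 490.
φ(628033681) = 1210 × 930 × 490 = 551397000.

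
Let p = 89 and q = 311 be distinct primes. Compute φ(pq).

φ(n) = (p − 1)(q − 1) = (89−1)(311−1) = 88·310 = 27280.

27280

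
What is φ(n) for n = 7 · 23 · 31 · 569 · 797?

1790426880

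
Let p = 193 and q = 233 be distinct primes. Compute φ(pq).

44544

For distinct primes, φ(pq) = (p−1)(q−1) = 192 × 232 = 44544.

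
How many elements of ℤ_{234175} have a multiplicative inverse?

161280

Prime factorization: 234175 = 5^2 · 17 · 19 · 29.
φ(5^2) = 5^2 − 5^1 = 25 − 5 = 20.
φ(17) = 17 − 1 = 16.
φ(19) = 19 − 1 = 18.
φ(29) = 29 − 1 = 28.
φ(234175) = 20 × 16 × 18 × 28 = 161280.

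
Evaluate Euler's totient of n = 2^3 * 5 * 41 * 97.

φ(2^3) = 2^2·(2−1) = 4·1 = 4.
φ(5) = 5 − 1 = 4.
φ(41) = 41 − 1 = 40.
φ(97) = 97 − 1 = 96.
φ(159080) = 4 × 4 × 40 × 96 = 61440.

61440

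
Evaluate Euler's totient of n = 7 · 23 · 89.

11616

φ(7) = 7 − 1 = 6.
φ(23) = 23 − 1 = 22.
φ(89) = 89 − 1 = 88.
Multiply: 6 · 22 · 88 = 11616.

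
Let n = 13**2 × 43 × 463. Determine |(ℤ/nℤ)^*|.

3027024

φ(3364621) = 3364621 · (1 − 1/13) · (1 − 1/43) · (1 − 1/463)
       = 3364621 · 232848/258817 = 3027024.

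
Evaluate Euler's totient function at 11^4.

13310

φ(11^4) = 11^3·(11−1) = 1331·10 = 13310.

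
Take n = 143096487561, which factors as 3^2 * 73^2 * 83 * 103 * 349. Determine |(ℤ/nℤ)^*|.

φ(3^2) = 3^2 − 3^1 = 9 − 3 = 6.
φ(73^2) = 73^2 − 73^1 = 5329 − 73 = 5256.
φ(83) = 83 − 1 = 82.
φ(103) = 103 − 1 = 102.
φ(349) = 349 − 1 = 348.
Multiply: 6 · 5256 · 82 · 102 · 348 = 91790952192.

91790952192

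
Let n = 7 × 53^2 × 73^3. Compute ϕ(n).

φ(7649241271) = 7649241271 · (1 − 1/7) · (1 − 1/53) · (1 − 1/73)
       = 7649241271 · 22464/27083 = 6344664768.

6344664768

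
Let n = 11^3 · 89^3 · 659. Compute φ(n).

554975676640

φ(618348754001) = 618348754001 · (1 − 1/11) · (1 − 1/89) · (1 − 1/659)
       = 618348754001 · 579040/645161 = 554975676640.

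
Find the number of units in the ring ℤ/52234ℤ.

20160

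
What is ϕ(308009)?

254016

Prime factorization: 308009 = 13 · 19 · 29 · 43.
φ(308009) = 308009 · (1 − 1/13) · (1 − 1/19) · (1 − 1/29) · (1 − 1/43)
       = 308009 · 254016/308009 = 254016.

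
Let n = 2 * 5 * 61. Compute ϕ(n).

φ(610) = 610 · (1 − 1/2) · (1 − 1/5) · (1 − 1/61)
       = 610 · 240/610 = 240.

240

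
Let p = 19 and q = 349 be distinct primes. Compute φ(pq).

6264

φ(6631) = 6631 · (1 − 1/19) · (1 − 1/349)
       = 6631 · 6264/6631 = 6264.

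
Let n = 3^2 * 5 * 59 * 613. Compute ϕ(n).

φ(3^2) = 3^2 − 3^1 = 9 − 3 = 6.
φ(5) = 5 − 1 = 4.
φ(59) = 59 − 1 = 58.
φ(613) = 613 − 1 = 612.
Multiply: 6 · 4 · 58 · 612 = 851904.

851904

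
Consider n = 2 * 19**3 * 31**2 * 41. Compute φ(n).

241725600

φ(540502918) = 540502918 · (1 − 1/2) · (1 − 1/19) · (1 − 1/31) · (1 − 1/41)
       = 540502918 · 21600/48298 = 241725600.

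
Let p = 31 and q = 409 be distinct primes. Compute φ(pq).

φ(12679) = 12679 · (1 − 1/31) · (1 − 1/409)
       = 12679 · 12240/12679 = 12240.

12240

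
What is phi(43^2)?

1806

φ(43^2) = 43^2 − 43^1 = 1849 − 43 = 1806.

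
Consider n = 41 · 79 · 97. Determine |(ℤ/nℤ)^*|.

299520

φ(314183) = 314183 · (1 − 1/41) · (1 − 1/79) · (1 − 1/97)
       = 314183 · 299520/314183 = 299520.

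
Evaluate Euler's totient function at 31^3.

φ(29791) = 29791 · (1 − 1/31)
       = 29791 · 30/31 = 28830.

28830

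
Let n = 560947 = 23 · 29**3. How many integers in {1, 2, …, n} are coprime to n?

φ(23) = 23 − 1 = 22.
φ(29^3) = 29^3 − 29^2 = 24389 − 841 = 23548.
Since φ is multiplicative, φ(560947) = 22 · 23548 = 518056.

518056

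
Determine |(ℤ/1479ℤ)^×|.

Factor 1479: 1479 = 3 · 17 · 29.
φ(3) = 3 − 1 = 2.
φ(17) = 17 − 1 = 16.
φ(29) = 29 − 1 = 28.
Multiply: 2 · 16 · 28 = 896.

896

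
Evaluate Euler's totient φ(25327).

22680

Factor 25327: 25327 = 19 · 31 · 43.
φ(25327) = 25327 · (1 − 1/19) · (1 − 1/31) · (1 − 1/43)
       = 25327 · 22680/25327 = 22680.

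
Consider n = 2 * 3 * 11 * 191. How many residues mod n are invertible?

3800

φ(12606) = 12606 · (1 − 1/2) · (1 − 1/3) · (1 − 1/11) · (1 − 1/191)
       = 12606 · 3800/12606 = 3800.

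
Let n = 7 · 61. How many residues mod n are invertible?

360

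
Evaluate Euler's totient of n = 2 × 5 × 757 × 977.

φ(2) = 2 − 1 = 1.
φ(5) = 5 − 1 = 4.
φ(757) = 757 − 1 = 756.
φ(977) = 977 − 1 = 976.
φ(7395890) = 1 × 4 × 756 × 976 = 2951424.

2951424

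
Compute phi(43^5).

φ(43^5) = 43^5 − 43^4 = 147008443 − 3418801 = 143589642.

143589642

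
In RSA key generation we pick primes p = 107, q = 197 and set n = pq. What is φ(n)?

φ(21079) = 21079 · (1 − 1/107) · (1 − 1/197)
       = 21079 · 20776/21079 = 20776.

20776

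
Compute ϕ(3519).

2112

Factor 3519: 3519 = 3^2 · 17 · 23.
φ(3^2) = 3^1·(3−1) = 3·2 = 6.
φ(17) = 17 − 1 = 16.
φ(23) = 23 − 1 = 22.
Multiply: 6 · 16 · 22 = 2112.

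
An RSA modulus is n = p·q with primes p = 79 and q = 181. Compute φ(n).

φ(79) = 79 − 1 = 78.
φ(181) = 181 − 1 = 180.
Since φ is multiplicative, φ(14299) = 78 · 180 = 14040.

14040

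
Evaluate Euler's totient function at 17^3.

φ(17^3) = 17^2·(17−1) = 289·16 = 4624.

4624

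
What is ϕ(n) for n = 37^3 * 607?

φ(30746371) = 30746371 · (1 − 1/37) · (1 − 1/607)
       = 30746371 · 21816/22459 = 29866104.

29866104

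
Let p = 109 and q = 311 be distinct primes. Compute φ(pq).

33480

φ(33899) = 33899 · (1 − 1/109) · (1 − 1/311)
       = 33899 · 33480/33899 = 33480.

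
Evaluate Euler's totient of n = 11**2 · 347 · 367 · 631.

8775874800

φ(11^2) = 11^1·(11−1) = 11·10 = 110.
φ(347) = 347 − 1 = 346.
φ(367) = 367 − 1 = 366.
φ(631) = 631 − 1 = 630.
φ(9723223499) = 110 × 346 × 366 × 630 = 8775874800.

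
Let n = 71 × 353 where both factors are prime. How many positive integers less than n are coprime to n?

24640

For distinct primes, φ(pq) = (p−1)(q−1) = 70 × 352 = 24640.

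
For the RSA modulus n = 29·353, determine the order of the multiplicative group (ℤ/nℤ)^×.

9856

φ(29) = 29 − 1 = 28.
φ(353) = 353 − 1 = 352.
Multiply: 28 · 352 = 9856.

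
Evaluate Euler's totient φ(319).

Prime factorization: 319 = 11 · 29.
φ(319) = 319 · (1 − 1/11) · (1 − 1/29)
       = 319 · 280/319 = 280.

280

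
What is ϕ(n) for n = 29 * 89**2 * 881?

φ(29) = 29 − 1 = 28.
φ(89^2) = 89^2 − 89^1 = 7921 − 89 = 7832.
φ(881) = 881 − 1 = 880.
φ(202373629) = 28 × 7832 × 880 = 192980480.

192980480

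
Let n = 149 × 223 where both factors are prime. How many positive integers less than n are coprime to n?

φ(149) = 149 − 1 = 148.
φ(223) = 223 − 1 = 222.
φ(33227) = 148 × 222 = 32856.

32856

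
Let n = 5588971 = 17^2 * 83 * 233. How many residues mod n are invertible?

φ(17^2) = 17^1·(17−1) = 17·16 = 272.
φ(83) = 83 − 1 = 82.
φ(233) = 233 − 1 = 232.
Multiply: 272 · 82 · 232 = 5174528.

5174528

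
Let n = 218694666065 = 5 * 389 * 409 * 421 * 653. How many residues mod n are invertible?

φ(218694666065) = 218694666065 · (1 − 1/5) · (1 − 1/389) · (1 − 1/409) · (1 − 1/421) · (1 − 1/653)
       = 218694666065 · 173399869440/218694666065 = 173399869440.

173399869440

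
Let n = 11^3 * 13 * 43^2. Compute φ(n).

φ(31993247) = 31993247 · (1 − 1/11) · (1 − 1/13) · (1 − 1/43)
       = 31993247 · 5040/6149 = 26223120.

26223120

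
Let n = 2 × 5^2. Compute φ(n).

20

φ(50) = 50 · (1 − 1/2) · (1 − 1/5)
       = 50 · 4/10 = 20.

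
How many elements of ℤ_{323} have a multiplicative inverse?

323 = 17 × 19.
φ(323) = 323 · (1 − 1/17) · (1 − 1/19)
       = 323 · 288/323 = 288.

288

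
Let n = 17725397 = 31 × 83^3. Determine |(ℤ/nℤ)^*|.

16946940

φ(31) = 31 − 1 = 30.
φ(83^3) = 83^2·(83−1) = 6889·82 = 564898.
Multiply: 30 · 564898 = 16946940.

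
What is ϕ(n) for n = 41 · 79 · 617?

φ(1998463) = 1998463 · (1 − 1/41) · (1 − 1/79) · (1 − 1/617)
       = 1998463 · 1921920/1998463 = 1921920.

1921920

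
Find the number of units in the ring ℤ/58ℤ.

Factor 58: 58 = 2 × 29.
φ(2) = 2 − 1 = 1.
φ(29) = 29 − 1 = 28.
Since φ is multiplicative, φ(58) = 1 · 28 = 28.

28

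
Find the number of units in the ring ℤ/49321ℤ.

45360

First factor: 49321 = 31 * 37 * 43.
φ(49321) = 49321 · (1 − 1/31) · (1 − 1/37) · (1 − 1/43)
       = 49321 · 45360/49321 = 45360.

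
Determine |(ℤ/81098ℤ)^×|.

First factor: 81098 = 2 × 23 × 41 × 43.
φ(2) = 2 − 1 = 1.
φ(23) = 23 − 1 = 22.
φ(41) = 41 − 1 = 40.
φ(43) = 43 − 1 = 42.
Multiply: 1 · 22 · 40 · 42 = 36960.

36960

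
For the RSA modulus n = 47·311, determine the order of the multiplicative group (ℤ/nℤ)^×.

φ(n) = (p − 1)(q − 1) = (47−1)(311−1) = 46·310 = 14260.

14260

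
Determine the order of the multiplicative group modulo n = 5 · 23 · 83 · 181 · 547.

φ(945021815) = 945021815 · (1 − 1/5) · (1 − 1/23) · (1 − 1/83) · (1 − 1/181) · (1 − 1/547)
       = 945021815 · 709188480/945021815 = 709188480.

709188480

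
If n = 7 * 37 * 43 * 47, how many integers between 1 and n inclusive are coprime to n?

φ(7) = 7 − 1 = 6.
φ(37) = 37 − 1 = 36.
φ(43) = 43 − 1 = 42.
φ(47) = 47 − 1 = 46.
Multiply: 6 · 36 · 42 · 46 = 417312.

417312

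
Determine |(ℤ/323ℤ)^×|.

Factor 323: 323 = 17 × 19.
φ(323) = 323 · (1 − 1/17) · (1 − 1/19)
       = 323 · 288/323 = 288.

288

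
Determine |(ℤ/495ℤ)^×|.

Factor 495: 495 = 3^2 * 5 * 11.
φ(3^2) = 3^2 − 3^1 = 9 − 3 = 6.
φ(5) = 5 − 1 = 4.
φ(11) = 11 − 1 = 10.
φ(495) = 6 × 4 × 10 = 240.

240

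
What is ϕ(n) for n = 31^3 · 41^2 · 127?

5957431200

φ(6359991217) = 6359991217 · (1 − 1/31) · (1 − 1/41) · (1 − 1/127)
       = 6359991217 · 151200/161417 = 5957431200.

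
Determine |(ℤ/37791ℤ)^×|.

20736

Factor 37791: 37791 = 3^2 · 13 · 17 · 19.
φ(3^2) = 3^2 − 3^1 = 9 − 3 = 6.
φ(13) = 13 − 1 = 12.
φ(17) = 17 − 1 = 16.
φ(19) = 19 − 1 = 18.
φ(37791) = 6 × 12 × 16 × 18 = 20736.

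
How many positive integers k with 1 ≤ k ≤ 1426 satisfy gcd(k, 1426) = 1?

660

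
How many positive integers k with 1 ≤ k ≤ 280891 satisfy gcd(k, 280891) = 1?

230400

280891 = 13 · 17 · 31 · 41.
φ(280891) = 280891 · (1 − 1/13) · (1 − 1/17) · (1 − 1/31) · (1 − 1/41)
       = 280891 · 230400/280891 = 230400.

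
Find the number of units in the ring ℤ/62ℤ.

Prime factorization: 62 = 2 × 31.
φ(62) = 62 · (1 − 1/2) · (1 − 1/31)
       = 62 · 30/62 = 30.

30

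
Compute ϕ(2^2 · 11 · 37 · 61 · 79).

φ(2^2) = 2^2 − 2^1 = 4 − 2 = 2.
φ(11) = 11 − 1 = 10.
φ(37) = 37 − 1 = 36.
φ(61) = 61 − 1 = 60.
φ(79) = 79 − 1 = 78.
φ(7845332) = 2 × 10 × 36 × 60 × 78 = 3369600.

3369600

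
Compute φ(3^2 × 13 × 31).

2160

φ(3^2) = 3^1·(3−1) = 3·2 = 6.
φ(13) = 13 − 1 = 12.
φ(31) = 31 − 1 = 30.
Since φ is multiplicative, φ(3627) = 6 · 12 · 30 = 2160.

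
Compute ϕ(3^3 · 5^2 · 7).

2160

φ(4725) = 4725 · (1 − 1/3) · (1 − 1/5) · (1 − 1/7)
       = 4725 · 48/105 = 2160.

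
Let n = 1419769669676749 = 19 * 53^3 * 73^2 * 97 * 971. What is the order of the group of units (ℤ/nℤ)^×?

φ(19) = 19 − 1 = 18.
φ(53^3) = 53^3 − 53^2 = 148877 − 2809 = 146068.
φ(73^2) = 73^2 − 73^1 = 5329 − 73 = 5256.
φ(97) = 97 − 1 = 96.
φ(971) = 971 − 1 = 970.
Since φ is multiplicative, φ(1419769669676749) = 18 · 146068 · 5256 · 96 · 970 = 1286844029153280.

1286844029153280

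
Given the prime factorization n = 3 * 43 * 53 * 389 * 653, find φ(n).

1104999168

φ(3) = 3 − 1 = 2.
φ(43) = 43 − 1 = 42.
φ(53) = 53 − 1 = 52.
φ(389) = 389 − 1 = 388.
φ(653) = 653 − 1 = 652.
Since φ is multiplicative, φ(1736714229) = 2 · 42 · 52 · 388 · 652 = 1104999168.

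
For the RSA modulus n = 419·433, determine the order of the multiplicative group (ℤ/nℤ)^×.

For distinct primes, φ(pq) = (p−1)(q−1) = 418 × 432 = 180576.

180576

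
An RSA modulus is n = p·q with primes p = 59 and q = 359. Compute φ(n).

20764

φ(59) = 59 − 1 = 58.
φ(359) = 359 − 1 = 358.
Since φ is multiplicative, φ(21181) = 58 · 358 = 20764.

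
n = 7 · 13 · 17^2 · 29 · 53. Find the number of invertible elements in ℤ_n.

28514304

φ(40421563) = 40421563 · (1 − 1/7) · (1 − 1/13) · (1 − 1/17) · (1 − 1/29) · (1 − 1/53)
       = 40421563 · 1677312/2377739 = 28514304.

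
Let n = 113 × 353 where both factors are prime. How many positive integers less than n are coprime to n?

φ(113) = 113 − 1 = 112.
φ(353) = 353 − 1 = 352.
φ(39889) = 112 × 352 = 39424.

39424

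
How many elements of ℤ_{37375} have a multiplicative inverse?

Prime factorization: 37375 = 5**3 · 13 · 23.
φ(37375) = 37375 · (1 − 1/5) · (1 − 1/13) · (1 − 1/23)
       = 37375 · 1056/1495 = 26400.

26400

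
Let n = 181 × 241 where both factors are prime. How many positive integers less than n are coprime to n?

43200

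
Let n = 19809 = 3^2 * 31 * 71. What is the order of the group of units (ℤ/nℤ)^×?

φ(3^2) = 3^2 − 3^1 = 9 − 3 = 6.
φ(31) = 31 − 1 = 30.
φ(71) = 71 − 1 = 70.
Multiply: 6 · 30 · 70 = 12600.

12600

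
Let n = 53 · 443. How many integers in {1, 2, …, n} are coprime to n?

22984

φ(53) = 53 − 1 = 52.
φ(443) = 443 − 1 = 442.
φ(23479) = 52 × 442 = 22984.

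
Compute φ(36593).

Prime factorization: 36593 = 23 · 37 · 43.
φ(23) = 23 − 1 = 22.
φ(37) = 37 − 1 = 36.
φ(43) = 43 − 1 = 42.
φ(36593) = 22 × 36 × 42 = 33264.

33264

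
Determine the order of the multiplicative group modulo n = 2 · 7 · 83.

φ(1162) = 1162 · (1 − 1/2) · (1 − 1/7) · (1 − 1/83)
       = 1162 · 492/1162 = 492.

492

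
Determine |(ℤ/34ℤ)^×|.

16

Prime factorization: 34 = 2 * 17.
φ(34) = 34 · (1 − 1/2) · (1 − 1/17)
       = 34 · 16/34 = 16.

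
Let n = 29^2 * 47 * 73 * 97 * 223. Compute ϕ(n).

57315299328

φ(29^2) = 29^1·(29−1) = 29·28 = 812.
φ(47) = 47 − 1 = 46.
φ(73) = 73 − 1 = 72.
φ(97) = 97 − 1 = 96.
φ(223) = 223 − 1 = 222.
φ(62415623201) = 812 × 46 × 72 × 96 × 222 = 57315299328.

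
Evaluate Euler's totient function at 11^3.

φ(11^3) = 11^3 − 11^2 = 1331 − 121 = 1210.

1210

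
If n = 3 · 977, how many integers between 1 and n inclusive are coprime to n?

φ(2931) = 2931 · (1 − 1/3) · (1 − 1/977)
       = 2931 · 1952/2931 = 1952.

1952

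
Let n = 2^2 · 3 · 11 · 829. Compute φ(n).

33120

φ(2^2) = 2^2 − 2^1 = 4 − 2 = 2.
φ(3) = 3 − 1 = 2.
φ(11) = 11 − 1 = 10.
φ(829) = 829 − 1 = 828.
φ(109428) = 2 × 2 × 10 × 828 = 33120.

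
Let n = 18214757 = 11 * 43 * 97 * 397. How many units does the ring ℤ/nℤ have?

15966720

φ(18214757) = 18214757 · (1 − 1/11) · (1 − 1/43) · (1 − 1/97) · (1 − 1/397)
       = 18214757 · 15966720/18214757 = 15966720.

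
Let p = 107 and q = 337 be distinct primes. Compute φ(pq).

35616

φ(107) = 107 − 1 = 106.
φ(337) = 337 − 1 = 336.
Since φ is multiplicative, φ(36059) = 106 · 336 = 35616.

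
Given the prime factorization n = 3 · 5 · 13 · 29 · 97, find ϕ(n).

φ(548535) = 548535 · (1 − 1/3) · (1 − 1/5) · (1 − 1/13) · (1 − 1/29) · (1 − 1/97)
       = 548535 · 258048/548535 = 258048.

258048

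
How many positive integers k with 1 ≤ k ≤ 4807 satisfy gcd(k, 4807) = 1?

Prime factorization: 4807 = 11 * 19 * 23.
φ(4807) = 4807 · (1 − 1/11) · (1 − 1/19) · (1 − 1/23)
       = 4807 · 3960/4807 = 3960.

3960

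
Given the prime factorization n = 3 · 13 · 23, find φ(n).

φ(897) = 897 · (1 − 1/3) · (1 − 1/13) · (1 − 1/23)
       = 897 · 528/897 = 528.

528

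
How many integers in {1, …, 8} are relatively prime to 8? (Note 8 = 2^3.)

4

φ(8) = 8 · (1 − 1/2)
       = 8 · 1/2 = 4.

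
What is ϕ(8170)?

3024

Prime factorization: 8170 = 2 · 5 · 19 · 43.
φ(8170) = 8170 · (1 − 1/2) · (1 − 1/5) · (1 − 1/19) · (1 − 1/43)
       = 8170 · 3024/8170 = 3024.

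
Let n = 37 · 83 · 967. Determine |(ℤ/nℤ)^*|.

φ(37) = 37 − 1 = 36.
φ(83) = 83 − 1 = 82.
φ(967) = 967 − 1 = 966.
Multiply: 36 · 82 · 966 = 2851632.

2851632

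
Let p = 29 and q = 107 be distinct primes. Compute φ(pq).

φ(n) = (p − 1)(q − 1) = (29−1)(107−1) = 28·106 = 2968.

2968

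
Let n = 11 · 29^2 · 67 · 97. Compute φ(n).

φ(11) = 11 − 1 = 10.
φ(29^2) = 29^1·(29−1) = 29·28 = 812.
φ(67) = 67 − 1 = 66.
φ(97) = 97 − 1 = 96.
Since φ is multiplicative, φ(60122249) = 10 · 812 · 66 · 96 = 51448320.

51448320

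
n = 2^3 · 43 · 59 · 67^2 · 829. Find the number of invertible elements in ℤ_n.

φ(2^3) = 2^3 − 2^2 = 8 − 4 = 4.
φ(43) = 43 − 1 = 42.
φ(59) = 59 − 1 = 58.
φ(67^2) = 67^2 − 67^1 = 4489 − 67 = 4422.
φ(829) = 829 − 1 = 828.
Multiply: 4 · 42 · 58 · 4422 · 828 = 35676837504.

35676837504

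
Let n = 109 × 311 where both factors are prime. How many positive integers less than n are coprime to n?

φ(109) = 109 − 1 = 108.
φ(311) = 311 − 1 = 310.
Since φ is multiplicative, φ(33899) = 108 · 310 = 33480.

33480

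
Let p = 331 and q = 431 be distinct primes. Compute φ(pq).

φ(pq) = (p−1)(q−1) = 330 · 430 = 141900.

141900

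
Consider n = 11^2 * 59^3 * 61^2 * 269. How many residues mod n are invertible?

φ(11^2) = 11^1·(11−1) = 11·10 = 110.
φ(59^3) = 59^3 − 59^2 = 205379 − 3481 = 201898.
φ(61^2) = 61^1·(61−1) = 61·60 = 3660.
φ(269) = 269 − 1 = 268.
φ(24874442465191) = 110 × 201898 × 3660 × 268 = 21784148126400.

21784148126400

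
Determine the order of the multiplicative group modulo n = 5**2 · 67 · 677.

892320

φ(1133975) = 1133975 · (1 − 1/5) · (1 − 1/67) · (1 − 1/677)
       = 1133975 · 178464/226795 = 892320.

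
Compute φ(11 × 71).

φ(11) = 11 − 1 = 10.
φ(71) = 71 − 1 = 70.
Multiply: 10 · 70 = 700.

700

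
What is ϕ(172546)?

72600

Prime factorization: 172546 = 2 · 11**2 · 23 · 31.
φ(2) = 2 − 1 = 1.
φ(11^2) = 11^1·(11−1) = 11·10 = 110.
φ(23) = 23 − 1 = 22.
φ(31) = 31 − 1 = 30.
φ(172546) = 1 × 110 × 22 × 30 = 72600.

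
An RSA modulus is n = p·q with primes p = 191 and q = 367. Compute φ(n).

69540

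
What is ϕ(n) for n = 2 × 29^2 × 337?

272832

φ(2) = 2 − 1 = 1.
φ(29^2) = 29^1·(29−1) = 29·28 = 812.
φ(337) = 337 − 1 = 336.
φ(566834) = 1 × 812 × 336 = 272832.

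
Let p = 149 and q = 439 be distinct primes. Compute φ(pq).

φ(n) = (p − 1)(q − 1) = (149−1)(439−1) = 148·438 = 64824.

64824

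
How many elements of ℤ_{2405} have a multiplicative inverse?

1728

Prime factorization: 2405 = 5 × 13 × 37.
φ(5) = 5 − 1 = 4.
φ(13) = 13 − 1 = 12.
φ(37) = 37 − 1 = 36.
φ(2405) = 4 × 12 × 36 = 1728.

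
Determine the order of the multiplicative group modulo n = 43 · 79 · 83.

φ(281951) = 281951 · (1 − 1/43) · (1 − 1/79) · (1 − 1/83)
       = 281951 · 268632/281951 = 268632.

268632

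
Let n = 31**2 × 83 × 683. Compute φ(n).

52009320

φ(54478129) = 54478129 · (1 − 1/31) · (1 − 1/83) · (1 − 1/683)
       = 54478129 · 1677720/1757359 = 52009320.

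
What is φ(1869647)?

1606176

Factor 1869647: 1869647 = 13**3 × 23 × 37.
φ(1869647) = 1869647 · (1 − 1/13) · (1 − 1/23) · (1 − 1/37)
       = 1869647 · 9504/11063 = 1606176.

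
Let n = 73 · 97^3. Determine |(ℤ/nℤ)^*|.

65035008

φ(66625129) = 66625129 · (1 − 1/73) · (1 − 1/97)
       = 66625129 · 6912/7081 = 65035008.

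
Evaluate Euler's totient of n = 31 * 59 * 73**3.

φ(711512093) = 711512093 · (1 − 1/31) · (1 − 1/59) · (1 − 1/73)
       = 711512093 · 125280/133517 = 667617120.

667617120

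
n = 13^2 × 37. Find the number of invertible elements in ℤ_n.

5616

φ(13^2) = 13^1·(13−1) = 13·12 = 156.
φ(37) = 37 − 1 = 36.
Multiply: 156 · 36 = 5616.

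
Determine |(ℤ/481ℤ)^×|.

432

481 = 13 * 37.
φ(481) = 481 · (1 − 1/13) · (1 − 1/37)
       = 481 · 432/481 = 432.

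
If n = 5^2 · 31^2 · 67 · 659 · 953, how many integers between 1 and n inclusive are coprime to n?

φ(5^2) = 5^1·(5−1) = 5·4 = 20.
φ(31^2) = 31^1·(31−1) = 31·30 = 930.
φ(67) = 67 − 1 = 66.
φ(659) = 659 − 1 = 658.
φ(953) = 953 − 1 = 952.
φ(1010919361225) = 20 × 930 × 66 × 658 × 952 = 768988281600.

768988281600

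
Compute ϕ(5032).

2304

Factor 5032: 5032 = 2**3 · 17 · 37.
φ(2^3) = 2^3 − 2^2 = 8 − 4 = 4.
φ(17) = 17 − 1 = 16.
φ(37) = 37 − 1 = 36.
Multiply: 4 · 16 · 36 = 2304.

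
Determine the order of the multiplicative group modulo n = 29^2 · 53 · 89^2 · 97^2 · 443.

φ(29^2) = 29^2 − 29^1 = 841 − 29 = 812.
φ(53) = 53 − 1 = 52.
φ(89^2) = 89^1·(89−1) = 89·88 = 7832.
φ(97^2) = 97^1·(97−1) = 97·96 = 9312.
φ(443) = 443 − 1 = 442.
Since φ is multiplicative, φ(1471631493875071) = 812 · 52 · 7832 · 9312 · 442 = 1361122735644672.

1361122735644672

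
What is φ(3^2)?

6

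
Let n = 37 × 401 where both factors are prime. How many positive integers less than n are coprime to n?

φ(14837) = 14837 · (1 − 1/37) · (1 − 1/401)
       = 14837 · 14400/14837 = 14400.

14400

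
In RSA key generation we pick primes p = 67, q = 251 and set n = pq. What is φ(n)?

φ(pq) = (p−1)(q−1) = 66 · 250 = 16500.

16500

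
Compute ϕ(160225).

First factor: 160225 = 5^2 * 13 * 17 * 29.
φ(5^2) = 5^1·(5−1) = 5·4 = 20.
φ(13) = 13 − 1 = 12.
φ(17) = 17 − 1 = 16.
φ(29) = 29 − 1 = 28.
Multiply: 20 · 12 · 16 · 28 = 107520.

107520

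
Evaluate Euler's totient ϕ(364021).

266112

First factor: 364021 = 7^2 · 17 · 19 · 23.
φ(7^2) = 7^1·(7−1) = 7·6 = 42.
φ(17) = 17 − 1 = 16.
φ(19) = 19 − 1 = 18.
φ(23) = 23 − 1 = 22.
Since φ is multiplicative, φ(364021) = 42 · 16 · 18 · 22 = 266112.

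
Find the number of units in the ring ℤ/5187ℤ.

First factor: 5187 = 3 · 7 · 13 · 19.
φ(5187) = 5187 · (1 − 1/3) · (1 − 1/7) · (1 − 1/13) · (1 − 1/19)
       = 5187 · 2592/5187 = 2592.

2592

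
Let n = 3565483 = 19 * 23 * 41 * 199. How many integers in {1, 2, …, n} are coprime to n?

3136320

φ(3565483) = 3565483 · (1 − 1/19) · (1 − 1/23) · (1 − 1/41) · (1 − 1/199)
       = 3565483 · 3136320/3565483 = 3136320.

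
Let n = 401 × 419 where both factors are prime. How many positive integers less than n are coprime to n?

167200

φ(n) = (p − 1)(q − 1) = (401−1)(419−1) = 400·418 = 167200.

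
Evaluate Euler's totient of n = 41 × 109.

φ(41) = 41 − 1 = 40.
φ(109) = 109 − 1 = 108.
φ(4469) = 40 × 108 = 4320.

4320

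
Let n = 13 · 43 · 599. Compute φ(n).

301392

φ(13) = 13 − 1 = 12.
φ(43) = 43 − 1 = 42.
φ(599) = 599 − 1 = 598.
Multiply: 12 · 42 · 598 = 301392.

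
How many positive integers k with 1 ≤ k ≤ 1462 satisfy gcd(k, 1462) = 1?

672

Prime factorization: 1462 = 2 · 17 · 43.
φ(1462) = 1462 · (1 − 1/2) · (1 − 1/17) · (1 − 1/43)
       = 1462 · 672/1462 = 672.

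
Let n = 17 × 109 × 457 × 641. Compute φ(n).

504299520

φ(17) = 17 − 1 = 16.
φ(109) = 109 − 1 = 108.
φ(457) = 457 − 1 = 456.
φ(641) = 641 − 1 = 640.
Since φ is multiplicative, φ(542812261) = 16 · 108 · 456 · 640 = 504299520.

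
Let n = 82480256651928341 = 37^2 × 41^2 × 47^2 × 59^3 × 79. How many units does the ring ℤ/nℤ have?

φ(37^2) = 37^1·(37−1) = 37·36 = 1332.
φ(41^2) = 41^2 − 41^1 = 1681 − 41 = 1640.
φ(47^2) = 47^2 − 47^1 = 2209 − 47 = 2162.
φ(59^3) = 59^2·(59−1) = 3481·58 = 201898.
φ(79) = 79 − 1 = 78.
Multiply: 1332 · 1640 · 2162 · 201898 · 78 = 74375582833693440.

74375582833693440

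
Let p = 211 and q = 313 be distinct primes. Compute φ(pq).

φ(66043) = 66043 · (1 − 1/211) · (1 − 1/313)
       = 66043 · 65520/66043 = 65520.

65520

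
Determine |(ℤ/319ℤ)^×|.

Prime factorization: 319 = 11 · 29.
φ(11) = 11 − 1 = 10.
φ(29) = 29 − 1 = 28.
Multiply: 10 · 28 = 280.

280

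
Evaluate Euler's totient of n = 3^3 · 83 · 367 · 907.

φ(745959429) = 745959429 · (1 − 1/3) · (1 − 1/83) · (1 − 1/367) · (1 − 1/907)
       = 745959429 · 54381744/82884381 = 489435696.

489435696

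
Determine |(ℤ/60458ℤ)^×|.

27216

Factor 60458: 60458 = 2 × 19 × 37 × 43.
φ(60458) = 60458 · (1 − 1/2) · (1 − 1/19) · (1 − 1/37) · (1 − 1/43)
       = 60458 · 27216/60458 = 27216.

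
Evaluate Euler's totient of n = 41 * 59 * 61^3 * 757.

391580179200

φ(415643748523) = 415643748523 · (1 − 1/41) · (1 − 1/59) · (1 − 1/61) · (1 − 1/757)
       = 415643748523 · 105235200/111702163 = 391580179200.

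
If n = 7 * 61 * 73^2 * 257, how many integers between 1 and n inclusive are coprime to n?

484392960

φ(584799131) = 584799131 · (1 − 1/7) · (1 − 1/61) · (1 − 1/73) · (1 − 1/257)
       = 584799131 · 6635520/8010947 = 484392960.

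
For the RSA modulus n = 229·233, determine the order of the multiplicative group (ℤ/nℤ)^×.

52896

φ(pq) = (p−1)(q−1) = 228 · 232 = 52896.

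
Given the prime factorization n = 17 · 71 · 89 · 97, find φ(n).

9461760

φ(10420031) = 10420031 · (1 − 1/17) · (1 − 1/71) · (1 − 1/89) · (1 − 1/97)
       = 10420031 · 9461760/10420031 = 9461760.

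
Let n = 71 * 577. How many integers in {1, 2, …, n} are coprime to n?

40320

φ(40967) = 40967 · (1 − 1/71) · (1 − 1/577)
       = 40967 · 40320/40967 = 40320.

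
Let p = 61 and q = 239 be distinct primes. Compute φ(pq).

14280

φ(n) = (p − 1)(q − 1) = (61−1)(239−1) = 60·238 = 14280.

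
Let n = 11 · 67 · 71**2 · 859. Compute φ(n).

2814411600

φ(3191371403) = 3191371403 · (1 − 1/11) · (1 − 1/67) · (1 − 1/71) · (1 − 1/859)
       = 3191371403 · 39639600/44948893 = 2814411600.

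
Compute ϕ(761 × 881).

668800

φ(761) = 761 − 1 = 760.
φ(881) = 881 − 1 = 880.
φ(670441) = 760 × 880 = 668800.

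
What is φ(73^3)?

φ(73^3) = 73^2·(73−1) = 5329·72 = 383688.

383688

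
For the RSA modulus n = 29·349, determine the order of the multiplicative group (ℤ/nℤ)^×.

φ(29) = 29 − 1 = 28.
φ(349) = 349 − 1 = 348.
Multiply: 28 · 348 = 9744.

9744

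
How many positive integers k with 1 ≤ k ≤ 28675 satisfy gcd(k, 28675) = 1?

21600

Factor 28675: 28675 = 5^2 * 31 * 37.
φ(5^2) = 5^2 − 5^1 = 25 − 5 = 20.
φ(31) = 31 − 1 = 30.
φ(37) = 37 − 1 = 36.
φ(28675) = 20 × 30 × 36 = 21600.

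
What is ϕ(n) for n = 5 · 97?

φ(485) = 485 · (1 − 1/5) · (1 − 1/97)
       = 485 · 384/485 = 384.

384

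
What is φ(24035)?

15840

Factor 24035: 24035 = 5 × 11 × 19 × 23.
φ(24035) = 24035 · (1 − 1/5) · (1 − 1/11) · (1 − 1/19) · (1 − 1/23)
       = 24035 · 15840/24035 = 15840.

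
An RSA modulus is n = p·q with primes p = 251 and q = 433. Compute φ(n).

φ(n) = (p − 1)(q − 1) = (251−1)(433−1) = 250·432 = 108000.

108000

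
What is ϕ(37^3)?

φ(50653) = 50653 · (1 − 1/37)
       = 50653 · 36/37 = 49284.

49284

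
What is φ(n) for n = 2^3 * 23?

88

φ(184) = 184 · (1 − 1/2) · (1 − 1/23)
       = 184 · 22/46 = 88.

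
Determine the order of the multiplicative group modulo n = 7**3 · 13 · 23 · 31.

2328480

φ(7^3) = 7^2·(7−1) = 49·6 = 294.
φ(13) = 13 − 1 = 12.
φ(23) = 23 − 1 = 22.
φ(31) = 31 − 1 = 30.
Multiply: 294 · 12 · 22 · 30 = 2328480.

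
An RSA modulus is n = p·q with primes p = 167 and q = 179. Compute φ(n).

29548

φ(n) = (p − 1)(q − 1) = (167−1)(179−1) = 166·178 = 29548.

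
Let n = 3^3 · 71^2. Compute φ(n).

89460

φ(3^3) = 3^2·(3−1) = 9·2 = 18.
φ(71^2) = 71^2 − 71^1 = 5041 − 71 = 4970.
Since φ is multiplicative, φ(136107) = 18 · 4970 = 89460.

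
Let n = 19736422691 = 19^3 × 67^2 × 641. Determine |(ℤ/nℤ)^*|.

18389859840

φ(19^3) = 19^2·(19−1) = 361·18 = 6498.
φ(67^2) = 67^1·(67−1) = 67·66 = 4422.
φ(641) = 641 − 1 = 640.
Since φ is multiplicative, φ(19736422691) = 6498 · 4422 · 640 = 18389859840.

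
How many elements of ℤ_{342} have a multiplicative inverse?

342 = 2 · 3^2 · 19.
φ(342) = 342 · (1 − 1/2) · (1 − 1/3) · (1 − 1/19)
       = 342 · 36/114 = 108.

108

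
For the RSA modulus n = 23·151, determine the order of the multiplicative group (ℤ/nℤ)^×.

φ(pq) = (p−1)(q−1) = 22 · 150 = 3300.

3300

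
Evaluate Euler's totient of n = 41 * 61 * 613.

1468800

φ(1533113) = 1533113 · (1 − 1/41) · (1 − 1/61) · (1 − 1/613)
       = 1533113 · 1468800/1533113 = 1468800.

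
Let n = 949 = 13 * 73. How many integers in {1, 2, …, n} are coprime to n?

864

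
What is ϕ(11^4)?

13310

φ(14641) = 14641 · (1 − 1/11)
       = 14641 · 10/11 = 13310.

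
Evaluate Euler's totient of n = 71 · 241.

16800

φ(17111) = 17111 · (1 − 1/71) · (1 − 1/241)
       = 17111 · 16800/17111 = 16800.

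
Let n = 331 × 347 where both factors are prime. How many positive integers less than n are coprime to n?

φ(114857) = 114857 · (1 − 1/331) · (1 − 1/347)
       = 114857 · 114180/114857 = 114180.

114180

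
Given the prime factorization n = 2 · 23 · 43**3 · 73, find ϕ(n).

123010272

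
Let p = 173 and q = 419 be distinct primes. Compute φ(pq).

71896

φ(pq) = (p−1)(q−1) = 172 · 418 = 71896.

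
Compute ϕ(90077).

81120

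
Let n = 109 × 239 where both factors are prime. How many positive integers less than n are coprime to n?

25704

φ(n) = (p − 1)(q − 1) = (109−1)(239−1) = 108·238 = 25704.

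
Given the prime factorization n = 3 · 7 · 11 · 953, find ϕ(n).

114240

φ(3) = 3 − 1 = 2.
φ(7) = 7 − 1 = 6.
φ(11) = 11 − 1 = 10.
φ(953) = 953 − 1 = 952.
Multiply: 2 · 6 · 10 · 952 = 114240.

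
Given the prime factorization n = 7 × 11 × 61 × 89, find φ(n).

316800

φ(418033) = 418033 · (1 − 1/7) · (1 − 1/11) · (1 − 1/61) · (1 − 1/89)
       = 418033 · 316800/418033 = 316800.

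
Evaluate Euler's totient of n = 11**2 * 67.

φ(8107) = 8107 · (1 − 1/11) · (1 − 1/67)
       = 8107 · 660/737 = 7260.

7260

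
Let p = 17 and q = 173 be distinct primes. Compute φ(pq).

φ(2941) = 2941 · (1 − 1/17) · (1 − 1/173)
       = 2941 · 2752/2941 = 2752.

2752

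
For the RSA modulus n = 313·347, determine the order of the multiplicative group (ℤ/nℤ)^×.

107952

φ(n) = (p − 1)(q − 1) = (313−1)(347−1) = 312·346 = 107952.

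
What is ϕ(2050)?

First factor: 2050 = 2 * 5^2 * 41.
φ(2050) = 2050 · (1 − 1/2) · (1 − 1/5) · (1 − 1/41)
       = 2050 · 160/410 = 800.

800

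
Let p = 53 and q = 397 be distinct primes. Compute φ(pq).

20592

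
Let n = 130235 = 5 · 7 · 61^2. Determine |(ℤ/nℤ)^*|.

φ(130235) = 130235 · (1 − 1/5) · (1 − 1/7) · (1 − 1/61)
       = 130235 · 1440/2135 = 87840.

87840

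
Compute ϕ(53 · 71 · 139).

φ(53) = 53 − 1 = 52.
φ(71) = 71 − 1 = 70.
φ(139) = 139 − 1 = 138.
φ(523057) = 52 × 70 × 138 = 502320.

502320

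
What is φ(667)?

Prime factorization: 667 = 23 × 29.
φ(667) = 667 · (1 − 1/23) · (1 − 1/29)
       = 667 · 616/667 = 616.

616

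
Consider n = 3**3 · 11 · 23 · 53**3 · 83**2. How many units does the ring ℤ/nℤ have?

3936789679680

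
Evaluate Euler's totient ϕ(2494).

First factor: 2494 = 2 · 29 · 43.
φ(2494) = 2494 · (1 − 1/2) · (1 − 1/29) · (1 − 1/43)
       = 2494 · 1176/2494 = 1176.

1176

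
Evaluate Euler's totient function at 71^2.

φ(71^2) = 71^1·(71−1) = 71·70 = 4970.

4970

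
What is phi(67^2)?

4422

φ(67^2) = 67^2 − 67^1 = 4489 − 67 = 4422.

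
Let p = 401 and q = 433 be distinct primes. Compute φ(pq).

φ(173633) = 173633 · (1 − 1/401) · (1 − 1/433)
       = 173633 · 172800/173633 = 172800.

172800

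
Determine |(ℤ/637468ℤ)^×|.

First factor: 637468 = 2**2 · 13**2 · 23 · 41.
φ(637468) = 637468 · (1 − 1/2) · (1 − 1/13) · (1 − 1/23) · (1 − 1/41)
       = 637468 · 10560/24518 = 274560.

274560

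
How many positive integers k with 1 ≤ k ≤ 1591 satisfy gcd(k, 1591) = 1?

1512

1591 = 37 · 43.
φ(1591) = 1591 · (1 − 1/37) · (1 − 1/43)
       = 1591 · 1512/1591 = 1512.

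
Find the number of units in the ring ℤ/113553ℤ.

Factor 113553: 113553 = 3^2 · 11 · 31 · 37.
φ(3^2) = 3^2 − 3^1 = 9 − 3 = 6.
φ(11) = 11 − 1 = 10.
φ(31) = 31 − 1 = 30.
φ(37) = 37 − 1 = 36.
Since φ is multiplicative, φ(113553) = 6 · 10 · 30 · 36 = 64800.

64800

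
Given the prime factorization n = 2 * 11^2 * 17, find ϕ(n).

1760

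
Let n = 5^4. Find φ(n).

φ(5^4) = 5^3·(5−1) = 125·4 = 500.

500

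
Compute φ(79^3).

486798

φ(79^3) = 79^2·(79−1) = 6241·78 = 486798.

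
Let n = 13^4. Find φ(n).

26364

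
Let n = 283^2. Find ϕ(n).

φ(80089) = 80089 · (1 − 1/283)
       = 80089 · 282/283 = 79806.

79806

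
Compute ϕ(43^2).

1806

φ(1849) = 1849 · (1 − 1/43)
       = 1849 · 42/43 = 1806.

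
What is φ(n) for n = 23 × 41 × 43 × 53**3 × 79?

φ(476908264367) = 476908264367 · (1 − 1/23) · (1 − 1/41) · (1 − 1/43) · (1 − 1/53) · (1 − 1/79)
       = 476908264367 · 149909760/169778663 = 421096515840.

421096515840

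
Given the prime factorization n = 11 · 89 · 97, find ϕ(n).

84480

φ(94963) = 94963 · (1 − 1/11) · (1 − 1/89) · (1 − 1/97)
       = 94963 · 84480/94963 = 84480.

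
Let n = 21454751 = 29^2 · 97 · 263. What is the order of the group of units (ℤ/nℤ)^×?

φ(21454751) = 21454751 · (1 − 1/29) · (1 − 1/97) · (1 − 1/263)
       = 21454751 · 704256/739819 = 20423424.

20423424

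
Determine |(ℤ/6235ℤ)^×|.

4704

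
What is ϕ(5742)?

1680

First factor: 5742 = 2 × 3^2 × 11 × 29.
φ(2) = 2 − 1 = 1.
φ(3^2) = 3^2 − 3^1 = 9 − 3 = 6.
φ(11) = 11 − 1 = 10.
φ(29) = 29 − 1 = 28.
φ(5742) = 1 × 6 × 10 × 28 = 1680.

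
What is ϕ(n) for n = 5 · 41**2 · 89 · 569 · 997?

326583459840

φ(5) = 5 − 1 = 4.
φ(41^2) = 41^1·(41−1) = 41·40 = 1640.
φ(89) = 89 − 1 = 88.
φ(569) = 569 − 1 = 568.
φ(997) = 997 − 1 = 996.
Since φ is multiplicative, φ(424360692185) = 4 · 1640 · 88 · 568 · 996 = 326583459840.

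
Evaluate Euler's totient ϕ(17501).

Factor 17501: 17501 = 11 × 37 × 43.
φ(11) = 11 − 1 = 10.
φ(37) = 37 − 1 = 36.
φ(43) = 43 − 1 = 42.
φ(17501) = 10 × 36 × 42 = 15120.

15120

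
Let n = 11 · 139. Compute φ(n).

φ(1529) = 1529 · (1 − 1/11) · (1 − 1/139)
       = 1529 · 1380/1529 = 1380.

1380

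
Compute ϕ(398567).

398567 = 13 · 23 · 31 · 43.
φ(398567) = 398567 · (1 − 1/13) · (1 − 1/23) · (1 − 1/31) · (1 − 1/43)
       = 398567 · 332640/398567 = 332640.

332640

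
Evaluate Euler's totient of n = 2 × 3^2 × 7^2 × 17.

4032

φ(14994) = 14994 · (1 − 1/2) · (1 − 1/3) · (1 − 1/7) · (1 − 1/17)
       = 14994 · 192/714 = 4032.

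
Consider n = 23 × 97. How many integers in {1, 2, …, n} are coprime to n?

φ(2231) = 2231 · (1 − 1/23) · (1 − 1/97)
       = 2231 · 2112/2231 = 2112.

2112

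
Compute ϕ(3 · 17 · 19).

576

φ(969) = 969 · (1 − 1/3) · (1 − 1/17) · (1 − 1/19)
       = 969 · 576/969 = 576.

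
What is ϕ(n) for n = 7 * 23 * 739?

97416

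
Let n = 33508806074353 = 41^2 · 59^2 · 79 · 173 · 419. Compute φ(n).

31471916087040

φ(33508806074353) = 33508806074353 · (1 − 1/41) · (1 − 1/59) · (1 − 1/79) · (1 − 1/173) · (1 − 1/419)
       = 33508806074353 · 13010300160/13852338187 = 31471916087040.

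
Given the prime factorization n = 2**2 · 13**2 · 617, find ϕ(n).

192192

φ(417092) = 417092 · (1 − 1/2) · (1 − 1/13) · (1 − 1/617)
       = 417092 · 7392/16042 = 192192.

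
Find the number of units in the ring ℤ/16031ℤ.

14080

16031 = 17 · 23 · 41.
φ(16031) = 16031 · (1 − 1/17) · (1 − 1/23) · (1 − 1/41)
       = 16031 · 14080/16031 = 14080.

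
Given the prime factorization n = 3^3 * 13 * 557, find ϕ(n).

φ(195507) = 195507 · (1 − 1/3) · (1 − 1/13) · (1 − 1/557)
       = 195507 · 13344/21723 = 120096.

120096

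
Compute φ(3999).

Prime factorization: 3999 = 3 · 31 · 43.
φ(3999) = 3999 · (1 − 1/3) · (1 − 1/31) · (1 − 1/43)
       = 3999 · 2520/3999 = 2520.

2520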